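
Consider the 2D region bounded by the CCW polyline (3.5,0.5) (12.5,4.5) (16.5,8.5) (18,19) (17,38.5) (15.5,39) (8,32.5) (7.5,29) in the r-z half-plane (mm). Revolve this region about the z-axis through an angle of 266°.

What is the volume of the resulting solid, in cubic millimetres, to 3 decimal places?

Profile (r,z), 8 vertices: (3.5,0.5) (12.5,4.5) (16.5,8.5) (18,19) (17,38.5) (15.5,39) (8,32.5) (7.5,29)
edge 0: (3.5,0.5)→(12.5,4.5)  cross = 3.5·4.5 − 12.5·0.5 = 9.5000; (r_i+r_j)·cross = 16·9.5000 = 152.0000
edge 1: (12.5,4.5)→(16.5,8.5)  cross = 12.5·8.5 − 16.5·4.5 = 32.0000; (r_i+r_j)·cross = 29·32.0000 = 928.0000
edge 2: (16.5,8.5)→(18,19)  cross = 16.5·19 − 18·8.5 = 160.5000; (r_i+r_j)·cross = 34.5·160.5000 = 5537.2500
edge 3: (18,19)→(17,38.5)  cross = 18·38.5 − 17·19 = 370.0000; (r_i+r_j)·cross = 35·370.0000 = 12950.0000
edge 4: (17,38.5)→(15.5,39)  cross = 17·39 − 15.5·38.5 = 66.2500; (r_i+r_j)·cross = 32.5·66.2500 = 2153.1250
edge 5: (15.5,39)→(8,32.5)  cross = 15.5·32.5 − 8·39 = 191.7500; (r_i+r_j)·cross = 23.5·191.7500 = 4506.1250
edge 6: (8,32.5)→(7.5,29)  cross = 8·29 − 7.5·32.5 = -11.7500; (r_i+r_j)·cross = 15.5·-11.7500 = -182.1250
edge 7: (7.5,29)→(3.5,0.5)  cross = 7.5·0.5 − 3.5·29 = -97.7500; (r_i+r_j)·cross = 11·-97.7500 = -1075.2500
Σcross = 720.5000 → A = |Σcross|/2 = 360.2500 mm²
Σ(r_i+r_j)·cross = 24969.1250 → first moment M = |Σ|/6 = 4161.5208
R_c = M/A = 4161.5208/360.2500 = 11.5518 mm
θ = 266° = 4.642576 rad
V = θ·R_c·A = 4.642576·11.5518·360.2500 = 19320.176 mm³

Volume = 19320.176 mm³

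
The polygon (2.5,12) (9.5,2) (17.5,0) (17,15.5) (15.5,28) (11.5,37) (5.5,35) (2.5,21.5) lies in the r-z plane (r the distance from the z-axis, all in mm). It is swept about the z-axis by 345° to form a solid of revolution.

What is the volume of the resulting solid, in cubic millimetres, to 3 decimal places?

Profile (r,z), 8 vertices: (2.5,12) (9.5,2) (17.5,0) (17,15.5) (15.5,28) (11.5,37) (5.5,35) (2.5,21.5)
edge 0: (2.5,12)→(9.5,2)  cross = 2.5·2 − 9.5·12 = -109.0000; (r_i+r_j)·cross = 12·-109.0000 = -1308.0000
edge 1: (9.5,2)→(17.5,0)  cross = 9.5·0 − 17.5·2 = -35.0000; (r_i+r_j)·cross = 27·-35.0000 = -945.0000
edge 2: (17.5,0)→(17,15.5)  cross = 17.5·15.5 − 17·0 = 271.2500; (r_i+r_j)·cross = 34.5·271.2500 = 9358.1250
edge 3: (17,15.5)→(15.5,28)  cross = 17·28 − 15.5·15.5 = 235.7500; (r_i+r_j)·cross = 32.5·235.7500 = 7661.8750
edge 4: (15.5,28)→(11.5,37)  cross = 15.5·37 − 11.5·28 = 251.5000; (r_i+r_j)·cross = 27·251.5000 = 6790.5000
edge 5: (11.5,37)→(5.5,35)  cross = 11.5·35 − 5.5·37 = 199.0000; (r_i+r_j)·cross = 17·199.0000 = 3383.0000
edge 6: (5.5,35)→(2.5,21.5)  cross = 5.5·21.5 − 2.5·35 = 30.7500; (r_i+r_j)·cross = 8·30.7500 = 246.0000
edge 7: (2.5,21.5)→(2.5,12)  cross = 2.5·12 − 2.5·21.5 = -23.7500; (r_i+r_j)·cross = 5·-23.7500 = -118.7500
Σcross = 820.5000 → A = |Σcross|/2 = 410.2500 mm²
Σ(r_i+r_j)·cross = 25067.7500 → first moment M = |Σ|/6 = 4177.9583
R_c = M/A = 4177.9583/410.2500 = 10.1839 mm
θ = 345° = 6.021386 rad
V = θ·R_c·A = 6.021386·10.1839·410.2500 = 25157.099 mm³

Volume = 25157.099 mm³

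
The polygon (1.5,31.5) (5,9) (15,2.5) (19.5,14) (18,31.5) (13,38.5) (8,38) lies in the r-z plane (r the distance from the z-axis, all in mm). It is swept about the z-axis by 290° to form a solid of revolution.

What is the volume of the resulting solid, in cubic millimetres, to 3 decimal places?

Profile (r,z), 7 vertices: (1.5,31.5) (5,9) (15,2.5) (19.5,14) (18,31.5) (13,38.5) (8,38)
edge 0: (1.5,31.5)→(5,9)  cross = 1.5·9 − 5·31.5 = -144.0000; (r_i+r_j)·cross = 6.5·-144.0000 = -936.0000
edge 1: (5,9)→(15,2.5)  cross = 5·2.5 − 15·9 = -122.5000; (r_i+r_j)·cross = 20·-122.5000 = -2450.0000
edge 2: (15,2.5)→(19.5,14)  cross = 15·14 − 19.5·2.5 = 161.2500; (r_i+r_j)·cross = 34.5·161.2500 = 5563.1250
edge 3: (19.5,14)→(18,31.5)  cross = 19.5·31.5 − 18·14 = 362.2500; (r_i+r_j)·cross = 37.5·362.2500 = 13584.3750
edge 4: (18,31.5)→(13,38.5)  cross = 18·38.5 − 13·31.5 = 283.5000; (r_i+r_j)·cross = 31·283.5000 = 8788.5000
edge 5: (13,38.5)→(8,38)  cross = 13·38 − 8·38.5 = 186.0000; (r_i+r_j)·cross = 21·186.0000 = 3906.0000
edge 6: (8,38)→(1.5,31.5)  cross = 8·31.5 − 1.5·38 = 195.0000; (r_i+r_j)·cross = 9.5·195.0000 = 1852.5000
Σcross = 921.5000 → A = |Σcross|/2 = 460.7500 mm²
Σ(r_i+r_j)·cross = 30308.5000 → first moment M = |Σ|/6 = 5051.4167
R_c = M/A = 5051.4167/460.7500 = 10.9635 mm
θ = 290° = 5.061455 rad
V = θ·R_c·A = 5.061455·10.9635·460.7500 = 25567.517 mm³

Volume = 25567.517 mm³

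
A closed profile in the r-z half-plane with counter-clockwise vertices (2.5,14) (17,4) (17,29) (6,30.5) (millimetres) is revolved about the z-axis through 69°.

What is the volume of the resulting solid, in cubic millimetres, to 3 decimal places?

Profile (r,z), 4 vertices: (2.5,14) (17,4) (17,29) (6,30.5)
edge 0: (2.5,14)→(17,4)  cross = 2.5·4 − 17·14 = -228.0000; (r_i+r_j)·cross = 19.5·-228.0000 = -4446.0000
edge 1: (17,4)→(17,29)  cross = 17·29 − 17·4 = 425.0000; (r_i+r_j)·cross = 34·425.0000 = 14450.0000
edge 2: (17,29)→(6,30.5)  cross = 17·30.5 − 6·29 = 344.5000; (r_i+r_j)·cross = 23·344.5000 = 7923.5000
edge 3: (6,30.5)→(2.5,14)  cross = 6·14 − 2.5·30.5 = 7.7500; (r_i+r_j)·cross = 8.5·7.7500 = 65.8750
Σcross = 549.2500 → A = |Σcross|/2 = 274.6250 mm²
Σ(r_i+r_j)·cross = 17993.3750 → first moment M = |Σ|/6 = 2998.8958
R_c = M/A = 2998.8958/274.6250 = 10.9200 mm
θ = 69° = 1.204277 rad
V = θ·R_c·A = 1.204277·10.9200·274.6250 = 3611.502 mm³

Volume = 3611.502 mm³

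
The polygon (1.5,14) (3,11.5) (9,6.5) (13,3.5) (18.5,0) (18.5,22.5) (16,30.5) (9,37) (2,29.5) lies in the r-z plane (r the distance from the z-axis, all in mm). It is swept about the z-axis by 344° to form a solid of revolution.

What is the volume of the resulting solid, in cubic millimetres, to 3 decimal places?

Profile (r,z), 9 vertices: (1.5,14) (3,11.5) (9,6.5) (13,3.5) (18.5,0) (18.5,22.5) (16,30.5) (9,37) (2,29.5)
edge 0: (1.5,14)→(3,11.5)  cross = 1.5·11.5 − 3·14 = -24.7500; (r_i+r_j)·cross = 4.5·-24.7500 = -111.3750
edge 1: (3,11.5)→(9,6.5)  cross = 3·6.5 − 9·11.5 = -84.0000; (r_i+r_j)·cross = 12·-84.0000 = -1008.0000
edge 2: (9,6.5)→(13,3.5)  cross = 9·3.5 − 13·6.5 = -53.0000; (r_i+r_j)·cross = 22·-53.0000 = -1166.0000
edge 3: (13,3.5)→(18.5,0)  cross = 13·0 − 18.5·3.5 = -64.7500; (r_i+r_j)·cross = 31.5·-64.7500 = -2039.6250
edge 4: (18.5,0)→(18.5,22.5)  cross = 18.5·22.5 − 18.5·0 = 416.2500; (r_i+r_j)·cross = 37·416.2500 = 15401.2500
edge 5: (18.5,22.5)→(16,30.5)  cross = 18.5·30.5 − 16·22.5 = 204.2500; (r_i+r_j)·cross = 34.5·204.2500 = 7046.6250
edge 6: (16,30.5)→(9,37)  cross = 16·37 − 9·30.5 = 317.5000; (r_i+r_j)·cross = 25·317.5000 = 7937.5000
edge 7: (9,37)→(2,29.5)  cross = 9·29.5 − 2·37 = 191.5000; (r_i+r_j)·cross = 11·191.5000 = 2106.5000
edge 8: (2,29.5)→(1.5,14)  cross = 2·14 − 1.5·29.5 = -16.2500; (r_i+r_j)·cross = 3.5·-16.2500 = -56.8750
Σcross = 886.7500 → A = |Σcross|/2 = 443.3750 mm²
Σ(r_i+r_j)·cross = 28110.0000 → first moment M = |Σ|/6 = 4685.0000
R_c = M/A = 4685.0000/443.3750 = 10.5667 mm
θ = 344° = 6.003933 rad
V = θ·R_c·A = 6.003933·10.5667·443.3750 = 28128.424 mm³

Volume = 28128.424 mm³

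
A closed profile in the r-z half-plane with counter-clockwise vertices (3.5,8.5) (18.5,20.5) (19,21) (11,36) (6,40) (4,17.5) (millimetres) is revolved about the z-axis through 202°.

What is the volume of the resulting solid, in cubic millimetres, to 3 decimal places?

Profile (r,z), 6 vertices: (3.5,8.5) (18.5,20.5) (19,21) (11,36) (6,40) (4,17.5)
edge 0: (3.5,8.5)→(18.5,20.5)  cross = 3.5·20.5 − 18.5·8.5 = -85.5000; (r_i+r_j)·cross = 22·-85.5000 = -1881.0000
edge 1: (18.5,20.5)→(19,21)  cross = 18.5·21 − 19·20.5 = -1.0000; (r_i+r_j)·cross = 37.5·-1.0000 = -37.5000
edge 2: (19,21)→(11,36)  cross = 19·36 − 11·21 = 453.0000; (r_i+r_j)·cross = 30·453.0000 = 13590.0000
edge 3: (11,36)→(6,40)  cross = 11·40 − 6·36 = 224.0000; (r_i+r_j)·cross = 17·224.0000 = 3808.0000
edge 4: (6,40)→(4,17.5)  cross = 6·17.5 − 4·40 = -55.0000; (r_i+r_j)·cross = 10·-55.0000 = -550.0000
edge 5: (4,17.5)→(3.5,8.5)  cross = 4·8.5 − 3.5·17.5 = -27.2500; (r_i+r_j)·cross = 7.5·-27.2500 = -204.3750
Σcross = 508.2500 → A = |Σcross|/2 = 254.1250 mm²
Σ(r_i+r_j)·cross = 14725.1250 → first moment M = |Σ|/6 = 2454.1875
R_c = M/A = 2454.1875/254.1250 = 9.6574 mm
θ = 202° = 3.525565 rad
V = θ·R_c·A = 3.525565·9.6574·254.1250 = 8652.398 mm³

Volume = 8652.398 mm³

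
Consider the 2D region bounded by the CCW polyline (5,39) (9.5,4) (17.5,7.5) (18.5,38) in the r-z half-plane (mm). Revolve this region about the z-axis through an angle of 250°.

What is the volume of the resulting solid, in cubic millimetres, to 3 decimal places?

Volume = 19188.986 mm³

Profile (r,z), 4 vertices: (5,39) (9.5,4) (17.5,7.5) (18.5,38)
edge 0: (5,39)→(9.5,4)  cross = 5·4 − 9.5·39 = -350.5000; (r_i+r_j)·cross = 14.5·-350.5000 = -5082.2500
edge 1: (9.5,4)→(17.5,7.5)  cross = 9.5·7.5 − 17.5·4 = 1.2500; (r_i+r_j)·cross = 27·1.2500 = 33.7500
edge 2: (17.5,7.5)→(18.5,38)  cross = 17.5·38 − 18.5·7.5 = 526.2500; (r_i+r_j)·cross = 36·526.2500 = 18945.0000
edge 3: (18.5,38)→(5,39)  cross = 18.5·39 − 5·38 = 531.5000; (r_i+r_j)·cross = 23.5·531.5000 = 12490.2500
Σcross = 708.5000 → A = |Σcross|/2 = 354.2500 mm²
Σ(r_i+r_j)·cross = 26386.7500 → first moment M = |Σ|/6 = 4397.7917
R_c = M/A = 4397.7917/354.2500 = 12.4144 mm
θ = 250° = 4.363323 rad
V = θ·R_c·A = 4.363323·12.4144·354.2500 = 19188.986 mm³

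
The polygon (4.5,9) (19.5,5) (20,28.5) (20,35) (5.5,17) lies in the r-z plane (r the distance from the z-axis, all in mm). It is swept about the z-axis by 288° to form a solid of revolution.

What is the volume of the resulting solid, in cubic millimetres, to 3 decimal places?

Profile (r,z), 5 vertices: (4.5,9) (19.5,5) (20,28.5) (20,35) (5.5,17)
edge 0: (4.5,9)→(19.5,5)  cross = 4.5·5 − 19.5·9 = -153.0000; (r_i+r_j)·cross = 24·-153.0000 = -3672.0000
edge 1: (19.5,5)→(20,28.5)  cross = 19.5·28.5 − 20·5 = 455.7500; (r_i+r_j)·cross = 39.5·455.7500 = 18002.1250
edge 2: (20,28.5)→(20,35)  cross = 20·35 − 20·28.5 = 130.0000; (r_i+r_j)·cross = 40·130.0000 = 5200.0000
edge 3: (20,35)→(5.5,17)  cross = 20·17 − 5.5·35 = 147.5000; (r_i+r_j)·cross = 25.5·147.5000 = 3761.2500
edge 4: (5.5,17)→(4.5,9)  cross = 5.5·9 − 4.5·17 = -27.0000; (r_i+r_j)·cross = 10·-27.0000 = -270.0000
Σcross = 553.2500 → A = |Σcross|/2 = 276.6250 mm²
Σ(r_i+r_j)·cross = 23021.3750 → first moment M = |Σ|/6 = 3836.8958
R_c = M/A = 3836.8958/276.6250 = 13.8704 mm
θ = 288° = 5.026548 rad
V = θ·R_c·A = 5.026548·13.8704·276.6250 = 19286.342 mm³

Volume = 19286.342 mm³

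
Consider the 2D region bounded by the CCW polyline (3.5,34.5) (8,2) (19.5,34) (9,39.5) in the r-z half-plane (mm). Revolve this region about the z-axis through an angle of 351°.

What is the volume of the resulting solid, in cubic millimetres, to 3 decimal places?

Volume = 19091.243 mm³

Profile (r,z), 4 vertices: (3.5,34.5) (8,2) (19.5,34) (9,39.5)
edge 0: (3.5,34.5)→(8,2)  cross = 3.5·2 − 8·34.5 = -269.0000; (r_i+r_j)·cross = 11.5·-269.0000 = -3093.5000
edge 1: (8,2)→(19.5,34)  cross = 8·34 − 19.5·2 = 233.0000; (r_i+r_j)·cross = 27.5·233.0000 = 6407.5000
edge 2: (19.5,34)→(9,39.5)  cross = 19.5·39.5 − 9·34 = 464.2500; (r_i+r_j)·cross = 28.5·464.2500 = 13231.1250
edge 3: (9,39.5)→(3.5,34.5)  cross = 9·34.5 − 3.5·39.5 = 172.2500; (r_i+r_j)·cross = 12.5·172.2500 = 2153.1250
Σcross = 600.5000 → A = |Σcross|/2 = 300.2500 mm²
Σ(r_i+r_j)·cross = 18698.2500 → first moment M = |Σ|/6 = 3116.3750
R_c = M/A = 3116.3750/300.2500 = 10.3793 mm
θ = 351° = 6.126106 rad
V = θ·R_c·A = 6.126106·10.3793·300.2500 = 19091.243 mm³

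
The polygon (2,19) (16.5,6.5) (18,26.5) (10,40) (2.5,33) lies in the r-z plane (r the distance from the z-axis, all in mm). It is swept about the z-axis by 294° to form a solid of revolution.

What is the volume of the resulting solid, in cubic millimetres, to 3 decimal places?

Profile (r,z), 5 vertices: (2,19) (16.5,6.5) (18,26.5) (10,40) (2.5,33)
edge 0: (2,19)→(16.5,6.5)  cross = 2·6.5 − 16.5·19 = -300.5000; (r_i+r_j)·cross = 18.5·-300.5000 = -5559.2500
edge 1: (16.5,6.5)→(18,26.5)  cross = 16.5·26.5 − 18·6.5 = 320.2500; (r_i+r_j)·cross = 34.5·320.2500 = 11048.6250
edge 2: (18,26.5)→(10,40)  cross = 18·40 − 10·26.5 = 455.0000; (r_i+r_j)·cross = 28·455.0000 = 12740.0000
edge 3: (10,40)→(2.5,33)  cross = 10·33 − 2.5·40 = 230.0000; (r_i+r_j)·cross = 12.5·230.0000 = 2875.0000
edge 4: (2.5,33)→(2,19)  cross = 2.5·19 − 2·33 = -18.5000; (r_i+r_j)·cross = 4.5·-18.5000 = -83.2500
Σcross = 686.2500 → A = |Σcross|/2 = 343.1250 mm²
Σ(r_i+r_j)·cross = 21021.1250 → first moment M = |Σ|/6 = 3503.5208
R_c = M/A = 3503.5208/343.1250 = 10.2106 mm
θ = 294° = 5.131268 rad
V = θ·R_c·A = 5.131268·10.2106·343.1250 = 17977.504 mm³

Volume = 17977.504 mm³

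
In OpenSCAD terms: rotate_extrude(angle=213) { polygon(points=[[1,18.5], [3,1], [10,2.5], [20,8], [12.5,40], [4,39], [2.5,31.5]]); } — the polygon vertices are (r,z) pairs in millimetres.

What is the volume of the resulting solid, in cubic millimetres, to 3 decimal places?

Profile (r,z), 7 vertices: (1,18.5) (3,1) (10,2.5) (20,8) (12.5,40) (4,39) (2.5,31.5)
edge 0: (1,18.5)→(3,1)  cross = 1·1 − 3·18.5 = -54.5000; (r_i+r_j)·cross = 4·-54.5000 = -218.0000
edge 1: (3,1)→(10,2.5)  cross = 3·2.5 − 10·1 = -2.5000; (r_i+r_j)·cross = 13·-2.5000 = -32.5000
edge 2: (10,2.5)→(20,8)  cross = 10·8 − 20·2.5 = 30.0000; (r_i+r_j)·cross = 30·30.0000 = 900.0000
edge 3: (20,8)→(12.5,40)  cross = 20·40 − 12.5·8 = 700.0000; (r_i+r_j)·cross = 32.5·700.0000 = 22750.0000
edge 4: (12.5,40)→(4,39)  cross = 12.5·39 − 4·40 = 327.5000; (r_i+r_j)·cross = 16.5·327.5000 = 5403.7500
edge 5: (4,39)→(2.5,31.5)  cross = 4·31.5 − 2.5·39 = 28.5000; (r_i+r_j)·cross = 6.5·28.5000 = 185.2500
edge 6: (2.5,31.5)→(1,18.5)  cross = 2.5·18.5 − 1·31.5 = 14.7500; (r_i+r_j)·cross = 3.5·14.7500 = 51.6250
Σcross = 1043.7500 → A = |Σcross|/2 = 521.8750 mm²
Σ(r_i+r_j)·cross = 29040.1250 → first moment M = |Σ|/6 = 4840.0208
R_c = M/A = 4840.0208/521.8750 = 9.2743 mm
θ = 213° = 3.717551 rad
V = θ·R_c·A = 3.717551·9.2743·521.8750 = 17993.026 mm³

Volume = 17993.026 mm³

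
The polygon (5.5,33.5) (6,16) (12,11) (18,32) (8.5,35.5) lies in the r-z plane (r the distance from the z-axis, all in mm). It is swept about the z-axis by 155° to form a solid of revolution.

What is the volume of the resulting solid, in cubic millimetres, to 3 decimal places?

Volume = 5857.340 mm³

Profile (r,z), 5 vertices: (5.5,33.5) (6,16) (12,11) (18,32) (8.5,35.5)
edge 0: (5.5,33.5)→(6,16)  cross = 5.5·16 − 6·33.5 = -113.0000; (r_i+r_j)·cross = 11.5·-113.0000 = -1299.5000
edge 1: (6,16)→(12,11)  cross = 6·11 − 12·16 = -126.0000; (r_i+r_j)·cross = 18·-126.0000 = -2268.0000
edge 2: (12,11)→(18,32)  cross = 12·32 − 18·11 = 186.0000; (r_i+r_j)·cross = 30·186.0000 = 5580.0000
edge 3: (18,32)→(8.5,35.5)  cross = 18·35.5 − 8.5·32 = 367.0000; (r_i+r_j)·cross = 26.5·367.0000 = 9725.5000
edge 4: (8.5,35.5)→(5.5,33.5)  cross = 8.5·33.5 − 5.5·35.5 = 89.5000; (r_i+r_j)·cross = 14·89.5000 = 1253.0000
Σcross = 403.5000 → A = |Σcross|/2 = 201.7500 mm²
Σ(r_i+r_j)·cross = 12991.0000 → first moment M = |Σ|/6 = 2165.1667
R_c = M/A = 2165.1667/201.7500 = 10.7319 mm
θ = 155° = 2.705260 rad
V = θ·R_c·A = 2.705260·10.7319·201.7500 = 5857.340 mm³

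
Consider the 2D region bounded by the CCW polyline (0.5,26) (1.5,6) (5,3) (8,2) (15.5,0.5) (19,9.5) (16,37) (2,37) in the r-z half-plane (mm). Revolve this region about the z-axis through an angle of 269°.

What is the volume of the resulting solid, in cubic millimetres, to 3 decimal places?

Volume = 25345.512 mm³

Profile (r,z), 8 vertices: (0.5,26) (1.5,6) (5,3) (8,2) (15.5,0.5) (19,9.5) (16,37) (2,37)
edge 0: (0.5,26)→(1.5,6)  cross = 0.5·6 − 1.5·26 = -36.0000; (r_i+r_j)·cross = 2·-36.0000 = -72.0000
edge 1: (1.5,6)→(5,3)  cross = 1.5·3 − 5·6 = -25.5000; (r_i+r_j)·cross = 6.5·-25.5000 = -165.7500
edge 2: (5,3)→(8,2)  cross = 5·2 − 8·3 = -14.0000; (r_i+r_j)·cross = 13·-14.0000 = -182.0000
edge 3: (8,2)→(15.5,0.5)  cross = 8·0.5 − 15.5·2 = -27.0000; (r_i+r_j)·cross = 23.5·-27.0000 = -634.5000
edge 4: (15.5,0.5)→(19,9.5)  cross = 15.5·9.5 − 19·0.5 = 137.7500; (r_i+r_j)·cross = 34.5·137.7500 = 4752.3750
edge 5: (19,9.5)→(16,37)  cross = 19·37 − 16·9.5 = 551.0000; (r_i+r_j)·cross = 35·551.0000 = 19285.0000
edge 6: (16,37)→(2,37)  cross = 16·37 − 2·37 = 518.0000; (r_i+r_j)·cross = 18·518.0000 = 9324.0000
edge 7: (2,37)→(0.5,26)  cross = 2·26 − 0.5·37 = 33.5000; (r_i+r_j)·cross = 2.5·33.5000 = 83.7500
Σcross = 1137.7500 → A = |Σcross|/2 = 568.8750 mm²
Σ(r_i+r_j)·cross = 32390.8750 → first moment M = |Σ|/6 = 5398.4792
R_c = M/A = 5398.4792/568.8750 = 9.4897 mm
θ = 269° = 4.694936 rad
V = θ·R_c·A = 4.694936·9.4897·568.8750 = 25345.512 mm³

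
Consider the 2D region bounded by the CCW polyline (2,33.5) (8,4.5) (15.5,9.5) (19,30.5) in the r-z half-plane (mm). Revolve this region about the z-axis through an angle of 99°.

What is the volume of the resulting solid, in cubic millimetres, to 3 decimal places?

Volume = 5680.392 mm³

Profile (r,z), 4 vertices: (2,33.5) (8,4.5) (15.5,9.5) (19,30.5)
edge 0: (2,33.5)→(8,4.5)  cross = 2·4.5 − 8·33.5 = -259.0000; (r_i+r_j)·cross = 10·-259.0000 = -2590.0000
edge 1: (8,4.5)→(15.5,9.5)  cross = 8·9.5 − 15.5·4.5 = 6.2500; (r_i+r_j)·cross = 23.5·6.2500 = 146.8750
edge 2: (15.5,9.5)→(19,30.5)  cross = 15.5·30.5 − 19·9.5 = 292.2500; (r_i+r_j)·cross = 34.5·292.2500 = 10082.6250
edge 3: (19,30.5)→(2,33.5)  cross = 19·33.5 − 2·30.5 = 575.5000; (r_i+r_j)·cross = 21·575.5000 = 12085.5000
Σcross = 615.0000 → A = |Σcross|/2 = 307.5000 mm²
Σ(r_i+r_j)·cross = 19725.0000 → first moment M = |Σ|/6 = 3287.5000
R_c = M/A = 3287.5000/307.5000 = 10.6911 mm
θ = 99° = 1.727876 rad
V = θ·R_c·A = 1.727876·10.6911·307.5000 = 5680.392 mm³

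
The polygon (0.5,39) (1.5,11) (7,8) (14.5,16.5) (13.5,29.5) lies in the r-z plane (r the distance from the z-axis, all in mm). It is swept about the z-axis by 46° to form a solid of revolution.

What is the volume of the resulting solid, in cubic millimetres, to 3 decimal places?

Profile (r,z), 5 vertices: (0.5,39) (1.5,11) (7,8) (14.5,16.5) (13.5,29.5)
edge 0: (0.5,39)→(1.5,11)  cross = 0.5·11 − 1.5·39 = -53.0000; (r_i+r_j)·cross = 2·-53.0000 = -106.0000
edge 1: (1.5,11)→(7,8)  cross = 1.5·8 − 7·11 = -65.0000; (r_i+r_j)·cross = 8.5·-65.0000 = -552.5000
edge 2: (7,8)→(14.5,16.5)  cross = 7·16.5 − 14.5·8 = -0.5000; (r_i+r_j)·cross = 21.5·-0.5000 = -10.7500
edge 3: (14.5,16.5)→(13.5,29.5)  cross = 14.5·29.5 − 13.5·16.5 = 205.0000; (r_i+r_j)·cross = 28·205.0000 = 5740.0000
edge 4: (13.5,29.5)→(0.5,39)  cross = 13.5·39 − 0.5·29.5 = 511.7500; (r_i+r_j)·cross = 14·511.7500 = 7164.5000
Σcross = 598.2500 → A = |Σcross|/2 = 299.1250 mm²
Σ(r_i+r_j)·cross = 12235.2500 → first moment M = |Σ|/6 = 2039.2083
R_c = M/A = 2039.2083/299.1250 = 6.8172 mm
θ = 46° = 0.802851 rad
V = θ·R_c·A = 0.802851·6.8172·299.1250 = 1637.181 mm³

Volume = 1637.181 mm³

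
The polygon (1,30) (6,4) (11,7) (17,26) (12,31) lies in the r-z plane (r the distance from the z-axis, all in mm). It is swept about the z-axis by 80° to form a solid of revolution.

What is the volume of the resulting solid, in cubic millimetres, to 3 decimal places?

Profile (r,z), 5 vertices: (1,30) (6,4) (11,7) (17,26) (12,31)
edge 0: (1,30)→(6,4)  cross = 1·4 − 6·30 = -176.0000; (r_i+r_j)·cross = 7·-176.0000 = -1232.0000
edge 1: (6,4)→(11,7)  cross = 6·7 − 11·4 = -2.0000; (r_i+r_j)·cross = 17·-2.0000 = -34.0000
edge 2: (11,7)→(17,26)  cross = 11·26 − 17·7 = 167.0000; (r_i+r_j)·cross = 28·167.0000 = 4676.0000
edge 3: (17,26)→(12,31)  cross = 17·31 − 12·26 = 215.0000; (r_i+r_j)·cross = 29·215.0000 = 6235.0000
edge 4: (12,31)→(1,30)  cross = 12·30 − 1·31 = 329.0000; (r_i+r_j)·cross = 13·329.0000 = 4277.0000
Σcross = 533.0000 → A = |Σcross|/2 = 266.5000 mm²
Σ(r_i+r_j)·cross = 13922.0000 → first moment M = |Σ|/6 = 2320.3333
R_c = M/A = 2320.3333/266.5000 = 8.7067 mm
θ = 80° = 1.396263 rad
V = θ·R_c·A = 1.396263·8.7067·266.5000 = 3239.797 mm³

Volume = 3239.797 mm³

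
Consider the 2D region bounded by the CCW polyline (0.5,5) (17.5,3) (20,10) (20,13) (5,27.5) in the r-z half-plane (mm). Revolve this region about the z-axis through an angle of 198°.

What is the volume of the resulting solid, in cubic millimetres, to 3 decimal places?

Profile (r,z), 5 vertices: (0.5,5) (17.5,3) (20,10) (20,13) (5,27.5)
edge 0: (0.5,5)→(17.5,3)  cross = 0.5·3 − 17.5·5 = -86.0000; (r_i+r_j)·cross = 18·-86.0000 = -1548.0000
edge 1: (17.5,3)→(20,10)  cross = 17.5·10 − 20·3 = 115.0000; (r_i+r_j)·cross = 37.5·115.0000 = 4312.5000
edge 2: (20,10)→(20,13)  cross = 20·13 − 20·10 = 60.0000; (r_i+r_j)·cross = 40·60.0000 = 2400.0000
edge 3: (20,13)→(5,27.5)  cross = 20·27.5 − 5·13 = 485.0000; (r_i+r_j)·cross = 25·485.0000 = 12125.0000
edge 4: (5,27.5)→(0.5,5)  cross = 5·5 − 0.5·27.5 = 11.2500; (r_i+r_j)·cross = 5.5·11.2500 = 61.8750
Σcross = 585.2500 → A = |Σcross|/2 = 292.6250 mm²
Σ(r_i+r_j)·cross = 17351.3750 → first moment M = |Σ|/6 = 2891.8958
R_c = M/A = 2891.8958/292.6250 = 9.8826 mm
θ = 198° = 3.455752 rad
V = θ·R_c·A = 3.455752·9.8826·292.6250 = 9993.675 mm³

Volume = 9993.675 mm³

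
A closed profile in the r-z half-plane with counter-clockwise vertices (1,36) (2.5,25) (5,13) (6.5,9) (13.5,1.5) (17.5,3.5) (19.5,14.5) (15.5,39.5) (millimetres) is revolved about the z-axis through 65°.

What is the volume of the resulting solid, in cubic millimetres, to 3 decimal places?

Volume = 5965.721 mm³

Profile (r,z), 8 vertices: (1,36) (2.5,25) (5,13) (6.5,9) (13.5,1.5) (17.5,3.5) (19.5,14.5) (15.5,39.5)
edge 0: (1,36)→(2.5,25)  cross = 1·25 − 2.5·36 = -65.0000; (r_i+r_j)·cross = 3.5·-65.0000 = -227.5000
edge 1: (2.5,25)→(5,13)  cross = 2.5·13 − 5·25 = -92.5000; (r_i+r_j)·cross = 7.5·-92.5000 = -693.7500
edge 2: (5,13)→(6.5,9)  cross = 5·9 − 6.5·13 = -39.5000; (r_i+r_j)·cross = 11.5·-39.5000 = -454.2500
edge 3: (6.5,9)→(13.5,1.5)  cross = 6.5·1.5 − 13.5·9 = -111.7500; (r_i+r_j)·cross = 20·-111.7500 = -2235.0000
edge 4: (13.5,1.5)→(17.5,3.5)  cross = 13.5·3.5 − 17.5·1.5 = 21.0000; (r_i+r_j)·cross = 31·21.0000 = 651.0000
edge 5: (17.5,3.5)→(19.5,14.5)  cross = 17.5·14.5 − 19.5·3.5 = 185.5000; (r_i+r_j)·cross = 37·185.5000 = 6863.5000
edge 6: (19.5,14.5)→(15.5,39.5)  cross = 19.5·39.5 − 15.5·14.5 = 545.5000; (r_i+r_j)·cross = 35·545.5000 = 19092.5000
edge 7: (15.5,39.5)→(1,36)  cross = 15.5·36 − 1·39.5 = 518.5000; (r_i+r_j)·cross = 16.5·518.5000 = 8555.2500
Σcross = 961.7500 → A = |Σcross|/2 = 480.8750 mm²
Σ(r_i+r_j)·cross = 31551.7500 → first moment M = |Σ|/6 = 5258.6250
R_c = M/A = 5258.6250/480.8750 = 10.9355 mm
θ = 65° = 1.134464 rad
V = θ·R_c·A = 1.134464·10.9355·480.8750 = 5965.721 mm³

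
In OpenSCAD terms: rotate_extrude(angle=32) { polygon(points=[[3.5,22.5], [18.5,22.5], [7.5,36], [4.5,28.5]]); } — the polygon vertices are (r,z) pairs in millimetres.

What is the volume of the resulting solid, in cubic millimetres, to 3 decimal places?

Profile (r,z), 4 vertices: (3.5,22.5) (18.5,22.5) (7.5,36) (4.5,28.5)
edge 0: (3.5,22.5)→(18.5,22.5)  cross = 3.5·22.5 − 18.5·22.5 = -337.5000; (r_i+r_j)·cross = 22·-337.5000 = -7425.0000
edge 1: (18.5,22.5)→(7.5,36)  cross = 18.5·36 − 7.5·22.5 = 497.2500; (r_i+r_j)·cross = 26·497.2500 = 12928.5000
edge 2: (7.5,36)→(4.5,28.5)  cross = 7.5·28.5 − 4.5·36 = 51.7500; (r_i+r_j)·cross = 12·51.7500 = 621.0000
edge 3: (4.5,28.5)→(3.5,22.5)  cross = 4.5·22.5 − 3.5·28.5 = 1.5000; (r_i+r_j)·cross = 8·1.5000 = 12.0000
Σcross = 213.0000 → A = |Σcross|/2 = 106.5000 mm²
Σ(r_i+r_j)·cross = 6136.5000 → first moment M = |Σ|/6 = 1022.7500
R_c = M/A = 1022.7500/106.5000 = 9.6033 mm
θ = 32° = 0.558505 rad
V = θ·R_c·A = 0.558505·9.6033·106.5000 = 571.211 mm³

Volume = 571.211 mm³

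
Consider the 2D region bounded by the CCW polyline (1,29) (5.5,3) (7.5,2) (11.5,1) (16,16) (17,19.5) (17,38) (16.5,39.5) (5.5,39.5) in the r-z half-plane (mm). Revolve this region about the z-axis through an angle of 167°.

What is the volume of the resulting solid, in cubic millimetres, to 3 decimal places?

Volume = 13116.878 mm³

Profile (r,z), 9 vertices: (1,29) (5.5,3) (7.5,2) (11.5,1) (16,16) (17,19.5) (17,38) (16.5,39.5) (5.5,39.5)
edge 0: (1,29)→(5.5,3)  cross = 1·3 − 5.5·29 = -156.5000; (r_i+r_j)·cross = 6.5·-156.5000 = -1017.2500
edge 1: (5.5,3)→(7.5,2)  cross = 5.5·2 − 7.5·3 = -11.5000; (r_i+r_j)·cross = 13·-11.5000 = -149.5000
edge 2: (7.5,2)→(11.5,1)  cross = 7.5·1 − 11.5·2 = -15.5000; (r_i+r_j)·cross = 19·-15.5000 = -294.5000
edge 3: (11.5,1)→(16,16)  cross = 11.5·16 − 16·1 = 168.0000; (r_i+r_j)·cross = 27.5·168.0000 = 4620.0000
edge 4: (16,16)→(17,19.5)  cross = 16·19.5 − 17·16 = 40.0000; (r_i+r_j)·cross = 33·40.0000 = 1320.0000
edge 5: (17,19.5)→(17,38)  cross = 17·38 − 17·19.5 = 314.5000; (r_i+r_j)·cross = 34·314.5000 = 10693.0000
edge 6: (17,38)→(16.5,39.5)  cross = 17·39.5 − 16.5·38 = 44.5000; (r_i+r_j)·cross = 33.5·44.5000 = 1490.7500
edge 7: (16.5,39.5)→(5.5,39.5)  cross = 16.5·39.5 − 5.5·39.5 = 434.5000; (r_i+r_j)·cross = 22·434.5000 = 9559.0000
edge 8: (5.5,39.5)→(1,29)  cross = 5.5·29 − 1·39.5 = 120.0000; (r_i+r_j)·cross = 6.5·120.0000 = 780.0000
Σcross = 938.0000 → A = |Σcross|/2 = 469.0000 mm²
Σ(r_i+r_j)·cross = 27001.5000 → first moment M = |Σ|/6 = 4500.2500
R_c = M/A = 4500.2500/469.0000 = 9.5954 mm
θ = 167° = 2.914700 rad
V = θ·R_c·A = 2.914700·9.5954·469.0000 = 13116.878 mm³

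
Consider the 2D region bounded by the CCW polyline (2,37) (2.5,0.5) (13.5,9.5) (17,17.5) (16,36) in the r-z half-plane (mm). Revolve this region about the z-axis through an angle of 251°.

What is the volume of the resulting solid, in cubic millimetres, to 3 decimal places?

Volume = 16395.877 mm³

Profile (r,z), 5 vertices: (2,37) (2.5,0.5) (13.5,9.5) (17,17.5) (16,36)
edge 0: (2,37)→(2.5,0.5)  cross = 2·0.5 − 2.5·37 = -91.5000; (r_i+r_j)·cross = 4.5·-91.5000 = -411.7500
edge 1: (2.5,0.5)→(13.5,9.5)  cross = 2.5·9.5 − 13.5·0.5 = 17.0000; (r_i+r_j)·cross = 16·17.0000 = 272.0000
edge 2: (13.5,9.5)→(17,17.5)  cross = 13.5·17.5 − 17·9.5 = 74.7500; (r_i+r_j)·cross = 30.5·74.7500 = 2279.8750
edge 3: (17,17.5)→(16,36)  cross = 17·36 − 16·17.5 = 332.0000; (r_i+r_j)·cross = 33·332.0000 = 10956.0000
edge 4: (16,36)→(2,37)  cross = 16·37 − 2·36 = 520.0000; (r_i+r_j)·cross = 18·520.0000 = 9360.0000
Σcross = 852.2500 → A = |Σcross|/2 = 426.1250 mm²
Σ(r_i+r_j)·cross = 22456.1250 → first moment M = |Σ|/6 = 3742.6875
R_c = M/A = 3742.6875/426.1250 = 8.7831 mm
θ = 251° = 4.380776 rad
V = θ·R_c·A = 4.380776·8.7831·426.1250 = 16395.877 mm³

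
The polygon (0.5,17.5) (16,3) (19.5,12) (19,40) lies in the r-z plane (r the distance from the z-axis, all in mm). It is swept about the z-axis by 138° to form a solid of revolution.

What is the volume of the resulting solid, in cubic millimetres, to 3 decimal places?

Profile (r,z), 4 vertices: (0.5,17.5) (16,3) (19.5,12) (19,40)
edge 0: (0.5,17.5)→(16,3)  cross = 0.5·3 − 16·17.5 = -278.5000; (r_i+r_j)·cross = 16.5·-278.5000 = -4595.2500
edge 1: (16,3)→(19.5,12)  cross = 16·12 − 19.5·3 = 133.5000; (r_i+r_j)·cross = 35.5·133.5000 = 4739.2500
edge 2: (19.5,12)→(19,40)  cross = 19.5·40 − 19·12 = 552.0000; (r_i+r_j)·cross = 38.5·552.0000 = 21252.0000
edge 3: (19,40)→(0.5,17.5)  cross = 19·17.5 − 0.5·40 = 312.5000; (r_i+r_j)·cross = 19.5·312.5000 = 6093.7500
Σcross = 719.5000 → A = |Σcross|/2 = 359.7500 mm²
Σ(r_i+r_j)·cross = 27489.7500 → first moment M = |Σ|/6 = 4581.6250
R_c = M/A = 4581.6250/359.7500 = 12.7356 mm
θ = 138° = 2.408554 rad
V = θ·R_c·A = 2.408554·12.7356·359.7500 = 11035.093 mm³

Volume = 11035.093 mm³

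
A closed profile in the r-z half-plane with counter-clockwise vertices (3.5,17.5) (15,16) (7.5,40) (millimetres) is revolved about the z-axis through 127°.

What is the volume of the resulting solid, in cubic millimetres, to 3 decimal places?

Profile (r,z), 3 vertices: (3.5,17.5) (15,16) (7.5,40)
edge 0: (3.5,17.5)→(15,16)  cross = 3.5·16 − 15·17.5 = -206.5000; (r_i+r_j)·cross = 18.5·-206.5000 = -3820.2500
edge 1: (15,16)→(7.5,40)  cross = 15·40 − 7.5·16 = 480.0000; (r_i+r_j)·cross = 22.5·480.0000 = 10800.0000
edge 2: (7.5,40)→(3.5,17.5)  cross = 7.5·17.5 − 3.5·40 = -8.7500; (r_i+r_j)·cross = 11·-8.7500 = -96.2500
Σcross = 264.7500 → A = |Σcross|/2 = 132.3750 mm²
Σ(r_i+r_j)·cross = 6883.5000 → first moment M = |Σ|/6 = 1147.2500
R_c = M/A = 1147.2500/132.3750 = 8.6667 mm
θ = 127° = 2.216568 rad
V = θ·R_c·A = 2.216568·8.6667·132.3750 = 2542.958 mm³

Volume = 2542.958 mm³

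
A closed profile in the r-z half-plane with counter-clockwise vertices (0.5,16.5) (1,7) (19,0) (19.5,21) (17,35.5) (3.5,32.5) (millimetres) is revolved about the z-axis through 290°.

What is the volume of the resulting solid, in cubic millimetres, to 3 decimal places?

Volume = 28566.640 mm³

Profile (r,z), 6 vertices: (0.5,16.5) (1,7) (19,0) (19.5,21) (17,35.5) (3.5,32.5)
edge 0: (0.5,16.5)→(1,7)  cross = 0.5·7 − 1·16.5 = -13.0000; (r_i+r_j)·cross = 1.5·-13.0000 = -19.5000
edge 1: (1,7)→(19,0)  cross = 1·0 − 19·7 = -133.0000; (r_i+r_j)·cross = 20·-133.0000 = -2660.0000
edge 2: (19,0)→(19.5,21)  cross = 19·21 − 19.5·0 = 399.0000; (r_i+r_j)·cross = 38.5·399.0000 = 15361.5000
edge 3: (19.5,21)→(17,35.5)  cross = 19.5·35.5 − 17·21 = 335.2500; (r_i+r_j)·cross = 36.5·335.2500 = 12236.6250
edge 4: (17,35.5)→(3.5,32.5)  cross = 17·32.5 − 3.5·35.5 = 428.2500; (r_i+r_j)·cross = 20.5·428.2500 = 8779.1250
edge 5: (3.5,32.5)→(0.5,16.5)  cross = 3.5·16.5 − 0.5·32.5 = 41.5000; (r_i+r_j)·cross = 4·41.5000 = 166.0000
Σcross = 1058.0000 → A = |Σcross|/2 = 529.0000 mm²
Σ(r_i+r_j)·cross = 33863.7500 → first moment M = |Σ|/6 = 5643.9583
R_c = M/A = 5643.9583/529.0000 = 10.6691 mm
θ = 290° = 5.061455 rad
V = θ·R_c·A = 5.061455·10.6691·529.0000 = 28566.640 mm³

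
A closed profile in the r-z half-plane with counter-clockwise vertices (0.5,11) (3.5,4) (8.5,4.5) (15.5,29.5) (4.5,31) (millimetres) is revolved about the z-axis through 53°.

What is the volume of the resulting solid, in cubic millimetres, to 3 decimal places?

Profile (r,z), 5 vertices: (0.5,11) (3.5,4) (8.5,4.5) (15.5,29.5) (4.5,31)
edge 0: (0.5,11)→(3.5,4)  cross = 0.5·4 − 3.5·11 = -36.5000; (r_i+r_j)·cross = 4·-36.5000 = -146.0000
edge 1: (3.5,4)→(8.5,4.5)  cross = 3.5·4.5 − 8.5·4 = -18.2500; (r_i+r_j)·cross = 12·-18.2500 = -219.0000
edge 2: (8.5,4.5)→(15.5,29.5)  cross = 8.5·29.5 − 15.5·4.5 = 181.0000; (r_i+r_j)·cross = 24·181.0000 = 4344.0000
edge 3: (15.5,29.5)→(4.5,31)  cross = 15.5·31 − 4.5·29.5 = 347.7500; (r_i+r_j)·cross = 20·347.7500 = 6955.0000
edge 4: (4.5,31)→(0.5,11)  cross = 4.5·11 − 0.5·31 = 34.0000; (r_i+r_j)·cross = 5·34.0000 = 170.0000
Σcross = 508.0000 → A = |Σcross|/2 = 254.0000 mm²
Σ(r_i+r_j)·cross = 11104.0000 → first moment M = |Σ|/6 = 1850.6667
R_c = M/A = 1850.6667/254.0000 = 7.2861 mm
θ = 53° = 0.925025 rad
V = θ·R_c·A = 0.925025·7.2861·254.0000 = 1711.912 mm³

Volume = 1711.912 mm³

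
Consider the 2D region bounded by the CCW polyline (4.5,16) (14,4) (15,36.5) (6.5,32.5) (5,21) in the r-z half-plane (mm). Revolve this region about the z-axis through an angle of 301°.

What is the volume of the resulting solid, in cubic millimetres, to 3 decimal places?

Profile (r,z), 5 vertices: (4.5,16) (14,4) (15,36.5) (6.5,32.5) (5,21)
edge 0: (4.5,16)→(14,4)  cross = 4.5·4 − 14·16 = -206.0000; (r_i+r_j)·cross = 18.5·-206.0000 = -3811.0000
edge 1: (14,4)→(15,36.5)  cross = 14·36.5 − 15·4 = 451.0000; (r_i+r_j)·cross = 29·451.0000 = 13079.0000
edge 2: (15,36.5)→(6.5,32.5)  cross = 15·32.5 − 6.5·36.5 = 250.2500; (r_i+r_j)·cross = 21.5·250.2500 = 5380.3750
edge 3: (6.5,32.5)→(5,21)  cross = 6.5·21 − 5·32.5 = -26.0000; (r_i+r_j)·cross = 11.5·-26.0000 = -299.0000
edge 4: (5,21)→(4.5,16)  cross = 5·16 − 4.5·21 = -14.5000; (r_i+r_j)·cross = 9.5·-14.5000 = -137.7500
Σcross = 454.7500 → A = |Σcross|/2 = 227.3750 mm²
Σ(r_i+r_j)·cross = 14211.6250 → first moment M = |Σ|/6 = 2368.6042
R_c = M/A = 2368.6042/227.3750 = 10.4172 mm
θ = 301° = 5.253441 rad
V = θ·R_c·A = 5.253441·10.4172·227.3750 = 12443.322 mm³

Volume = 12443.322 mm³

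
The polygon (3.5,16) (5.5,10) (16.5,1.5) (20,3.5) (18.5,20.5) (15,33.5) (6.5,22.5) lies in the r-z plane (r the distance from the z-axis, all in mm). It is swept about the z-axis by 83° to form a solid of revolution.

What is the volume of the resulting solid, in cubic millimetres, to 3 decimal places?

Volume = 5714.095 mm³

Profile (r,z), 7 vertices: (3.5,16) (5.5,10) (16.5,1.5) (20,3.5) (18.5,20.5) (15,33.5) (6.5,22.5)
edge 0: (3.5,16)→(5.5,10)  cross = 3.5·10 − 5.5·16 = -53.0000; (r_i+r_j)·cross = 9·-53.0000 = -477.0000
edge 1: (5.5,10)→(16.5,1.5)  cross = 5.5·1.5 − 16.5·10 = -156.7500; (r_i+r_j)·cross = 22·-156.7500 = -3448.5000
edge 2: (16.5,1.5)→(20,3.5)  cross = 16.5·3.5 − 20·1.5 = 27.7500; (r_i+r_j)·cross = 36.5·27.7500 = 1012.8750
edge 3: (20,3.5)→(18.5,20.5)  cross = 20·20.5 − 18.5·3.5 = 345.2500; (r_i+r_j)·cross = 38.5·345.2500 = 13292.1250
edge 4: (18.5,20.5)→(15,33.5)  cross = 18.5·33.5 − 15·20.5 = 312.2500; (r_i+r_j)·cross = 33.5·312.2500 = 10460.3750
edge 5: (15,33.5)→(6.5,22.5)  cross = 15·22.5 − 6.5·33.5 = 119.7500; (r_i+r_j)·cross = 21.5·119.7500 = 2574.6250
edge 6: (6.5,22.5)→(3.5,16)  cross = 6.5·16 − 3.5·22.5 = 25.2500; (r_i+r_j)·cross = 10·25.2500 = 252.5000
Σcross = 620.5000 → A = |Σcross|/2 = 310.2500 mm²
Σ(r_i+r_j)·cross = 23667.0000 → first moment M = |Σ|/6 = 3944.5000
R_c = M/A = 3944.5000/310.2500 = 12.7139 mm
θ = 83° = 1.448623 rad
V = θ·R_c·A = 1.448623·12.7139·310.2500 = 5714.095 mm³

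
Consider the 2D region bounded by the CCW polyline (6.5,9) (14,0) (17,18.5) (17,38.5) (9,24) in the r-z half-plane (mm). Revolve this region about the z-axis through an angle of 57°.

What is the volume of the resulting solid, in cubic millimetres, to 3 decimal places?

Profile (r,z), 5 vertices: (6.5,9) (14,0) (17,18.5) (17,38.5) (9,24)
edge 0: (6.5,9)→(14,0)  cross = 6.5·0 − 14·9 = -126.0000; (r_i+r_j)·cross = 20.5·-126.0000 = -2583.0000
edge 1: (14,0)→(17,18.5)  cross = 14·18.5 − 17·0 = 259.0000; (r_i+r_j)·cross = 31·259.0000 = 8029.0000
edge 2: (17,18.5)→(17,38.5)  cross = 17·38.5 − 17·18.5 = 340.0000; (r_i+r_j)·cross = 34·340.0000 = 11560.0000
edge 3: (17,38.5)→(9,24)  cross = 17·24 − 9·38.5 = 61.5000; (r_i+r_j)·cross = 26·61.5000 = 1599.0000
edge 4: (9,24)→(6.5,9)  cross = 9·9 − 6.5·24 = -75.0000; (r_i+r_j)·cross = 15.5·-75.0000 = -1162.5000
Σcross = 459.5000 → A = |Σcross|/2 = 229.7500 mm²
Σ(r_i+r_j)·cross = 17442.5000 → first moment M = |Σ|/6 = 2907.0833
R_c = M/A = 2907.0833/229.7500 = 12.6532 mm
θ = 57° = 0.994838 rad
V = θ·R_c·A = 0.994838·12.6532·229.7500 = 2892.076 mm³

Volume = 2892.076 mm³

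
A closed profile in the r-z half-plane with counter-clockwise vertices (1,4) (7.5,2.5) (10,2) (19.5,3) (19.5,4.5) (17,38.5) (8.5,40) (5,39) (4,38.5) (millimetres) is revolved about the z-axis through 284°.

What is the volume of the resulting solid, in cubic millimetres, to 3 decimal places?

Profile (r,z), 9 vertices: (1,4) (7.5,2.5) (10,2) (19.5,3) (19.5,4.5) (17,38.5) (8.5,40) (5,39) (4,38.5)
edge 0: (1,4)→(7.5,2.5)  cross = 1·2.5 − 7.5·4 = -27.5000; (r_i+r_j)·cross = 8.5·-27.5000 = -233.7500
edge 1: (7.5,2.5)→(10,2)  cross = 7.5·2 − 10·2.5 = -10.0000; (r_i+r_j)·cross = 17.5·-10.0000 = -175.0000
edge 2: (10,2)→(19.5,3)  cross = 10·3 − 19.5·2 = -9.0000; (r_i+r_j)·cross = 29.5·-9.0000 = -265.5000
edge 3: (19.5,3)→(19.5,4.5)  cross = 19.5·4.5 − 19.5·3 = 29.2500; (r_i+r_j)·cross = 39·29.2500 = 1140.7500
edge 4: (19.5,4.5)→(17,38.5)  cross = 19.5·38.5 − 17·4.5 = 674.2500; (r_i+r_j)·cross = 36.5·674.2500 = 24610.1250
edge 5: (17,38.5)→(8.5,40)  cross = 17·40 − 8.5·38.5 = 352.7500; (r_i+r_j)·cross = 25.5·352.7500 = 8995.1250
edge 6: (8.5,40)→(5,39)  cross = 8.5·39 − 5·40 = 131.5000; (r_i+r_j)·cross = 13.5·131.5000 = 1775.2500
edge 7: (5,39)→(4,38.5)  cross = 5·38.5 − 4·39 = 36.5000; (r_i+r_j)·cross = 9·36.5000 = 328.5000
edge 8: (4,38.5)→(1,4)  cross = 4·4 − 1·38.5 = -22.5000; (r_i+r_j)·cross = 5·-22.5000 = -112.5000
Σcross = 1155.2500 → A = |Σcross|/2 = 577.6250 mm²
Σ(r_i+r_j)·cross = 36063.0000 → first moment M = |Σ|/6 = 6010.5000
R_c = M/A = 6010.5000/577.6250 = 10.4055 mm
θ = 284° = 4.956735 rad
V = θ·R_c·A = 4.956735·10.4055·577.6250 = 29792.456 mm³

Volume = 29792.456 mm³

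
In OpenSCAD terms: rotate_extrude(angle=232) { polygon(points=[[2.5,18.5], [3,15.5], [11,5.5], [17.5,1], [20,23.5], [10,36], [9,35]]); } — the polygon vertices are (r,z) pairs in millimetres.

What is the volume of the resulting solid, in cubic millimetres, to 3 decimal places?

Profile (r,z), 7 vertices: (2.5,18.5) (3,15.5) (11,5.5) (17.5,1) (20,23.5) (10,36) (9,35)
edge 0: (2.5,18.5)→(3,15.5)  cross = 2.5·15.5 − 3·18.5 = -16.7500; (r_i+r_j)·cross = 5.5·-16.7500 = -92.1250
edge 1: (3,15.5)→(11,5.5)  cross = 3·5.5 − 11·15.5 = -154.0000; (r_i+r_j)·cross = 14·-154.0000 = -2156.0000
edge 2: (11,5.5)→(17.5,1)  cross = 11·1 − 17.5·5.5 = -85.2500; (r_i+r_j)·cross = 28.5·-85.2500 = -2429.6250
edge 3: (17.5,1)→(20,23.5)  cross = 17.5·23.5 − 20·1 = 391.2500; (r_i+r_j)·cross = 37.5·391.2500 = 14671.8750
edge 4: (20,23.5)→(10,36)  cross = 20·36 − 10·23.5 = 485.0000; (r_i+r_j)·cross = 30·485.0000 = 14550.0000
edge 5: (10,36)→(9,35)  cross = 10·35 − 9·36 = 26.0000; (r_i+r_j)·cross = 19·26.0000 = 494.0000
edge 6: (9,35)→(2.5,18.5)  cross = 9·18.5 − 2.5·35 = 79.0000; (r_i+r_j)·cross = 11.5·79.0000 = 908.5000
Σcross = 725.2500 → A = |Σcross|/2 = 362.6250 mm²
Σ(r_i+r_j)·cross = 25946.6250 → first moment M = |Σ|/6 = 4324.4375
R_c = M/A = 4324.4375/362.6250 = 11.9254 mm
θ = 232° = 4.049164 rad
V = θ·R_c·A = 4.049164·11.9254·362.6250 = 17510.356 mm³

Volume = 17510.356 mm³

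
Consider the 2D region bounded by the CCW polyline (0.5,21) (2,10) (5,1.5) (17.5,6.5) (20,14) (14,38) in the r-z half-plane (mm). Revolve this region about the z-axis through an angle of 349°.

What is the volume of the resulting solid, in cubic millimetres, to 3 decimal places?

Volume = 27608.487 mm³

Profile (r,z), 6 vertices: (0.5,21) (2,10) (5,1.5) (17.5,6.5) (20,14) (14,38)
edge 0: (0.5,21)→(2,10)  cross = 0.5·10 − 2·21 = -37.0000; (r_i+r_j)·cross = 2.5·-37.0000 = -92.5000
edge 1: (2,10)→(5,1.5)  cross = 2·1.5 − 5·10 = -47.0000; (r_i+r_j)·cross = 7·-47.0000 = -329.0000
edge 2: (5,1.5)→(17.5,6.5)  cross = 5·6.5 − 17.5·1.5 = 6.2500; (r_i+r_j)·cross = 22.5·6.2500 = 140.6250
edge 3: (17.5,6.5)→(20,14)  cross = 17.5·14 − 20·6.5 = 115.0000; (r_i+r_j)·cross = 37.5·115.0000 = 4312.5000
edge 4: (20,14)→(14,38)  cross = 20·38 − 14·14 = 564.0000; (r_i+r_j)·cross = 34·564.0000 = 19176.0000
edge 5: (14,38)→(0.5,21)  cross = 14·21 − 0.5·38 = 275.0000; (r_i+r_j)·cross = 14.5·275.0000 = 3987.5000
Σcross = 876.2500 → A = |Σcross|/2 = 438.1250 mm²
Σ(r_i+r_j)·cross = 27195.1250 → first moment M = |Σ|/6 = 4532.5208
R_c = M/A = 4532.5208/438.1250 = 10.3453 mm
θ = 349° = 6.091199 rad
V = θ·R_c·A = 6.091199·10.3453·438.1250 = 27608.487 mm³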